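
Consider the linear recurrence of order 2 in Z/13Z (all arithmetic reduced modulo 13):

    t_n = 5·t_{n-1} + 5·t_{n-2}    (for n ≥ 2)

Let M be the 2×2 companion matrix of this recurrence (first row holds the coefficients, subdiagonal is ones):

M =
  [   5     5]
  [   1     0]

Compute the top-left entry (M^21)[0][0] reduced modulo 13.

6

(M^21)[0][0] is the top entry after applying M 21 times to the unit state (1, 0). Equivalently it is h_{22} for the auxiliary sequence (h_n) obeying the same recurrence with h_1 = 1 and h_i = 0 for 0 ≤ i < 1:
h_2 = 5·1 + 5·0 = 5
h_3 = 5·5 + 5·1 = 4
h_4 = 5·4 + 5·5 = 6
h_5 = 5·6 + 5·4 = 11
h_6 = 5·11 + 5·6 = 7
h_7 = 5·7 + 5·11 = 12
h_8 = 5·12 + 5·7 = 4
h_9 = 5·4 + 5·12 = 2
h_10 = 5·2 + 5·4 = 4
h_11 = 5·4 + 5·2 = 4
h_12 = 5·4 + 5·4 = 1
h_13 = 5·1 + 5·4 = 12
h_14 = 5·12 + 5·1 = 0
h_15 = 5·0 + 5·12 = 8
h_16 = 5·8 + 5·0 = 1
h_17 = 5·1 + 5·8 = 6
h_18 = 5·6 + 5·1 = 9
h_19 = 5·9 + 5·6 = 10
h_20 = 5·10 + 5·9 = 4
h_21 = 5·4 + 5·10 = 5
h_22 = 5·5 + 5·4 = 6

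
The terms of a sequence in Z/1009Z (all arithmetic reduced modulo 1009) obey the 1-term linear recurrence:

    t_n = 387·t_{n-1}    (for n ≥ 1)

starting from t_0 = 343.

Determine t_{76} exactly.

74

t_1 = 387·343 = 562
t_2 = 387·562 = 559
t_3 = 387·559 = 407
t_4 = 387·407 = 105
t_5 = 387·105 = 275
t_6 = 387·275 = 480
t_7 = 387·480 = 104
t_8 = 387·104 = 897
t_9 = 387·897 = 43
t_10 = 387·43 = 497
t_11 = 387·497 = 629
t_12 = 387·629 = 254
t_13 = 387·254 = 425
t_14 = 387·425 = 8
t_15 = 387·8 = 69
t_16 = 387·69 = 469
t_17 = 387·469 = 892
t_18 = 387·892 = 126
t_19 = 387·126 = 330
t_20 = 387·330 = 576
t_21 = 387·576 = 932
t_22 = 387·932 = 471
t_23 = 387·471 = 657
t_24 = 387·657 = 1000
t_25 = 387·1000 = 553
t_26 = 387·553 = 103
t_27 = 387·103 = 510
t_28 = 387·510 = 615
t_29 = 387·615 = 890
t_30 = 387·890 = 361
t_31 = 387·361 = 465
t_32 = 387·465 = 353
t_33 = 387·353 = 396
t_34 = 387·396 = 893
t_35 = 387·893 = 513
t_36 = 387·513 = 767
t_37 = 387·767 = 183
t_38 = 387·183 = 191
t_39 = 387·191 = 260
t_40 = 387·260 = 729
t_41 = 387·729 = 612
t_42 = 387·612 = 738
t_43 = 387·738 = 59
t_44 = 387·59 = 635
t_45 = 387·635 = 558
t_46 = 387·558 = 20
t_47 = 387·20 = 677
t_48 = 387·677 = 668
t_49 = 387·668 = 212
t_50 = 387·212 = 315
t_51 = 387·315 = 825
t_52 = 387·825 = 431
t_53 = 387·431 = 312
t_54 = 387·312 = 673
t_55 = 387·673 = 129
t_56 = 387·129 = 482
t_57 = 387·482 = 878
t_58 = 387·878 = 762
t_59 = 387·762 = 266
t_60 = 387·266 = 24
t_61 = 387·24 = 207
t_62 = 387·207 = 398
t_63 = 387·398 = 658
t_64 = 387·658 = 378
t_65 = 387·378 = 990
t_66 = 387·990 = 719
t_67 = 387·719 = 778
t_68 = 387·778 = 404
t_69 = 387·404 = 962
t_70 = 387·962 = 982
t_71 = 387·982 = 650
t_72 = 387·650 = 309
t_73 = 387·309 = 521
t_74 = 387·521 = 836
t_75 = 387·836 = 652
t_76 = 387·652 = 74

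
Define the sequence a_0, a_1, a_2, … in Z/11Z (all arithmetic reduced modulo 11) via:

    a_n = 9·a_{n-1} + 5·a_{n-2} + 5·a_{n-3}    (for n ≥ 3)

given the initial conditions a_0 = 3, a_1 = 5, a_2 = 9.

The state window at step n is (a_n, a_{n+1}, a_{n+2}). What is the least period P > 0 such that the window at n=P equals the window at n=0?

40

n=0: window = (3, 5, 9)
n=1: window = (5, 9, 0)
n=2: window = (9, 0, 4)
n=3: window = (0, 4, 4)
n=4: window = (4, 4, 1)
n=5: window = (4, 1, 5)
n=6: window = (1, 5, 4)
n=7: window = (5, 4, 0)
n=8: window = (4, 0, 1)
n=9: window = (0, 1, 7)
n=10: window = (1, 7, 2)
n=11: window = (7, 2, 3)
n=12: window = (2, 3, 6)
n=13: window = (3, 6, 2)
n=14: window = (6, 2, 8)
n=15: window = (2, 8, 2)
n=16: window = (8, 2, 2)
n=17: window = (2, 2, 2)
n=18: window = (2, 2, 5)
n=19: window = (2, 5, 10)
n=20: window = (5, 10, 4)
n=21: window = (10, 4, 1)
n=22: window = (4, 1, 2)
n=23: window = (1, 2, 10)
n=24: window = (2, 10, 6)
n=25: window = (10, 6, 4)
n=26: window = (6, 4, 6)
n=27: window = (4, 6, 5)
n=28: window = (6, 5, 7)
n=29: window = (5, 7, 8)
n=30: window = (7, 8, 0)
n=31: window = (8, 0, 9)
n=32: window = (0, 9, 0)
n=33: window = (9, 0, 1)
n=34: window = (0, 1, 10)
n=35: window = (1, 10, 7)
n=36: window = (10, 7, 8)
n=37: window = (7, 8, 3)
n=38: window = (8, 3, 3)
n=39: window = (3, 3, 5)
n=40: window = (3, 5, 9)
window at n=40 equals window at n=0 → period = 40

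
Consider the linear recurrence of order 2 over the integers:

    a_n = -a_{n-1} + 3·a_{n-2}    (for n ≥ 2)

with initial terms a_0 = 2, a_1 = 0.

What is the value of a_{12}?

16098

a_2 = -1·0 + 3·2 = 6
a_3 = -1·6 + 3·0 = -6
a_4 = -1·-6 + 3·6 = 24
a_5 = -1·24 + 3·-6 = -42
a_6 = -1·-42 + 3·24 = 114
a_7 = -1·114 + 3·-42 = -240
a_8 = -1·-240 + 3·114 = 582
a_9 = -1·582 + 3·-240 = -1302
a_10 = -1·-1302 + 3·582 = 3048
a_11 = -1·3048 + 3·-1302 = -6954
a_12 = -1·-6954 + 3·3048 = 16098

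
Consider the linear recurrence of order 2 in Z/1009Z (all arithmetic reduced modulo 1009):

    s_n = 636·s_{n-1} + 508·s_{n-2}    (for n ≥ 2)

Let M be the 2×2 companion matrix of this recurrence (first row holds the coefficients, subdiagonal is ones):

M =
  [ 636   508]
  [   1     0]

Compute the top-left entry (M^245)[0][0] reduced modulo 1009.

(M^245)[0][0] is the top entry after applying M 245 times to the unit state (1, 0). Equivalently it is h_{246} for the auxiliary sequence (h_n) obeying the same recurrence with h_1 = 1 and h_i = 0 for 0 ≤ i < 1:
h_2 = 636·1 + 508·0 = 636
h_3 = 636·636 + 508·1 = 395
h_4 = 636·395 + 508·636 = 187
h_5 = 636·187 + 508·395 = 748
h_6 = 636·748 + 508·187 = 639
h_7 = 636·639 + 508·748 = 377
Continuing the recurrence:
  h_8 = 353;  h_9 = 316;  h_10 = 916;  h_11 = 480;  h_12 = 741;  h_13 = 744
  h_14 = 34;  h_15 = 12;  h_16 = 688;  h_17 = 713;  h_18 = 817;  h_19 = 959
  h_20 = 825;  h_21 = 854;  h_22 = 667;  h_23 = 394;  h_24 = 164;  h_25 = 747
  h_26 = 427;  h_27 = 243;  h_28 = 152;  h_29 = 154;  h_30 = 603;  h_31 = 627
  h_32 = 814;  h_33 = 768;  h_34 = 923;  h_35 = 460;  h_36 = 658;  h_37 = 354
  h_38 = 422;  h_39 = 228;  h_40 = 180;  h_41 = 252;  h_42 = 471;  h_43 = 765
  h_44 = 337;  h_45 = 579;  h_46 = 634;  h_47 = 137;  h_48 = 559;  h_49 = 331
  h_50 = 78;  h_51 = 821;  h_52 = 776;  h_53 = 486;  h_54 = 31;  h_55 = 228
  h_56 = 325;  h_57 = 653;  h_58 = 233;  h_59 = 637;  h_60 = 834;  h_61 = 406
  h_62 = 813;  h_63 = 872;  h_64 = 974;  h_65 = 972;  h_66 = 57;  h_67 = 303
  h_68 = 693;  h_69 = 371;  h_70 = 762;  h_71 = 97;  h_72 = 792;  h_73 = 56
  h_74 = 46;  h_75 = 191;  h_76 = 557;  h_77 = 257;  h_78 = 430;  h_79 = 436
  h_80 = 317;  h_81 = 329;  h_82 = 986;  h_83 = 145;  h_84 = 825;  h_85 = 23
  h_86 = 867;  h_87 = 74;  h_88 = 153;  h_89 = 703;  h_90 = 152;  h_91 = 755
  h_92 = 428;  h_93 = 907;  h_94 = 193;  h_95 = 302;  h_96 = 533;  h_97 = 12
  h_98 = 921;  h_99 = 578;  h_100 = 24;  h_101 = 134;  h_102 = 552;  h_103 = 409
  h_104 = 725;  h_105 = 914;  h_106 = 135;  h_107 = 267;  h_108 = 268;  h_109 = 357
  h_110 = 965;  h_111 = 4;  h_112 = 372;  h_113 = 500;  h_114 = 458;  h_115 = 428
  h_116 = 372;  h_117 = 975;  h_118 = 867;  h_119 = 379;  h_120 = 405;  h_121 = 98
  h_122 = 683;  h_123 = 861;  h_124 = 586;  h_125 = 866;  h_126 = 904;  h_127 = 827
  h_128 = 420;  h_129 = 107;  h_130 = 910;  h_131 = 473;  h_132 = 304;  h_133 = 767
  h_134 = 520;  h_135 = 939;  h_136 = 687;  h_137 = 799;  h_138 = 519;  h_139 = 415
  h_140 = 894;  h_141 = 456;  h_142 = 535;  h_143 = 814;  h_144 = 446;  h_145 = 958
  h_146 = 404;  h_147 = 984;  h_148 = 649;  h_149 = 500;  h_150 = 923;  h_151 = 531
  h_152 = 409;  h_153 = 147;  h_154 = 582;  h_155 = 868;  h_156 = 144;  h_157 = 785
  h_158 = 309;  h_159 = 1003;  h_160 = 797;  h_161 = 353;  h_162 = 777;  h_163 = 493
  h_164 = 955;  h_165 = 174;  h_166 = 494;  h_167 = 994;  h_168 = 261;  h_169 = 972
  h_170 = 84;  h_171 = 322;  h_172 = 259;  h_173 = 375;  h_174 = 778;  h_175 = 197
  h_176 = 881;  h_177 = 506;  h_178 = 506;  h_179 = 707;  h_180 = 400;  h_181 = 84
  h_182 = 338;  h_183 = 345;  h_184 = 641;  h_185 = 743;  h_186 = 57;  h_187 = 6
  h_188 = 484;  h_189 = 100;  h_190 = 718;  h_191 = 930;  h_192 = 701;  h_193 = 86
  h_194 = 141;  h_195 = 176;  h_196 = 935;  h_197 = 975;  h_198 = 315;  h_199 = 439
  h_200 = 309;  h_201 = 801;  h_202 = 468;  h_203 = 274;  h_204 = 336;  h_205 = 747
  h_206 = 20;  h_207 = 704;  h_208 = 827;  h_209 = 729;  h_210 = 885;  h_211 = 876
  h_212 = 743;  h_213 = 375;  h_214 = 454;  h_215 = 978;  h_216 = 35;  h_217 = 458
  h_218 = 314;  h_219 = 516;  h_220 = 341;  h_221 = 738;  h_222 = 872;  h_223 = 207
  h_224 = 507;  h_225 = 801;  h_226 = 152;  h_227 = 89;  h_228 = 632;  h_229 = 177
  h_230 = 767;  h_231 = 580;  h_232 = 757;  h_233 = 171;  h_234 = 920;  h_235 = 1003
  h_236 = 413;  h_237 = 307;  h_238 = 447;  h_239 = 324;  h_240 = 279;  h_241 = 994
  h_242 = 13;  h_243 = 648;  h_244 = 1006
h_245 = 636·1006 + 508·648 = 360
h_246 = 636·360 + 508·1006 = 411

411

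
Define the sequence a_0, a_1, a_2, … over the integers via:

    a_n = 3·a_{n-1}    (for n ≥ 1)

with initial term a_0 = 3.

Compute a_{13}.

4782969

a_1 = 3·3 = 9
a_2 = 3·9 = 27
a_3 = 3·27 = 81
a_4 = 3·81 = 243
a_5 = 3·243 = 729
a_6 = 3·729 = 2187
a_7 = 3·2187 = 6561
a_8 = 3·6561 = 19683
a_9 = 3·19683 = 59049
a_10 = 3·59049 = 177147
a_11 = 3·177147 = 531441
a_12 = 3·531441 = 1594323
a_13 = 3·1594323 = 4782969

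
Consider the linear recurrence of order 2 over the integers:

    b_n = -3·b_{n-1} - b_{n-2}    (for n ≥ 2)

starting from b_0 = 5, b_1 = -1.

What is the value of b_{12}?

b_2 = -3·-1 + -1·5 = -2
b_3 = -3·-2 + -1·-1 = 7
b_4 = -3·7 + -1·-2 = -19
b_5 = -3·-19 + -1·7 = 50
b_6 = -3·50 + -1·-19 = -131
b_7 = -3·-131 + -1·50 = 343
b_8 = -3·343 + -1·-131 = -898
b_9 = -3·-898 + -1·343 = 2351
b_10 = -3·2351 + -1·-898 = -6155
b_11 = -3·-6155 + -1·2351 = 16114
b_12 = -3·16114 + -1·-6155 = -42187

-42187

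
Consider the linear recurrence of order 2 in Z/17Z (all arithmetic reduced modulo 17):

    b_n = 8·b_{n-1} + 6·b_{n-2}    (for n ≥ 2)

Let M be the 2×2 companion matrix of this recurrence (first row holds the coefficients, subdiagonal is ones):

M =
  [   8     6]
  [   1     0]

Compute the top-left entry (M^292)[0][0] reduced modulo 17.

14

(M^292)[0][0] is the top entry after applying M 292 times to the unit state (1, 0). Equivalently it is h_{293} for the auxiliary sequence (h_n) obeying the same recurrence with h_1 = 1 and h_i = 0 for 0 ≤ i < 1:
h_2 = 8·1 + 6·0 = 8
h_3 = 8·8 + 6·1 = 2
h_4 = 8·2 + 6·8 = 13
h_5 = 8·13 + 6·2 = 14
h_6 = 8·14 + 6·13 = 3
h_7 = 8·3 + 6·14 = 6
Continuing the recurrence:
  h_8 = 15;  h_9 = 3;  h_10 = 12;  h_11 = 12;  h_12 = 15;  h_13 = 5
  h_14 = 11;  h_15 = 16;  h_16 = 7;  h_17 = 16;  h_18 = 0;  h_19 = 11
  h_20 = 3;  h_21 = 5;  h_22 = 7;  h_23 = 1;  h_24 = 16;  h_25 = 15
  h_26 = 12;  h_27 = 16;  h_28 = 13;  h_29 = 13;  h_30 = 12;  h_31 = 4
  h_32 = 2;  h_33 = 6;  h_34 = 9;  h_35 = 6;  h_36 = 0;  h_37 = 2
  h_38 = 16;  h_39 = 4;  h_40 = 9;  h_41 = 11;  h_42 = 6;  h_43 = 12
  h_44 = 13;  h_45 = 6;  h_46 = 7;  h_47 = 7;  h_48 = 13;  h_49 = 10
  h_50 = 5;  h_51 = 15;  h_52 = 14;  h_53 = 15;  h_54 = 0;  h_55 = 5
  h_56 = 6;  h_57 = 10;  h_58 = 14;  h_59 = 2;  h_60 = 15;  h_61 = 13
  h_62 = 7;  h_63 = 15;  h_64 = 9;  h_65 = 9;  h_66 = 7;  h_67 = 8
  h_68 = 4;  h_69 = 12;  h_70 = 1;  h_71 = 12;  h_72 = 0;  h_73 = 4
  h_74 = 15;  h_75 = 8;  h_76 = 1;  h_77 = 5;  h_78 = 12;  h_79 = 7
  h_80 = 9;  h_81 = 12;  h_82 = 14;  h_83 = 14;  h_84 = 9;  h_85 = 3
  h_86 = 10;  h_87 = 13;  h_88 = 11;  h_89 = 13;  h_90 = 0;  h_91 = 10
  h_92 = 12;  h_93 = 3;  h_94 = 11;  h_95 = 4;  h_96 = 13;  h_97 = 9
  h_98 = 14;  h_99 = 13;  h_100 = 1;  h_101 = 1;  h_102 = 14;  h_103 = 16
  h_104 = 8;  h_105 = 7;  h_106 = 2;  h_107 = 7;  h_108 = 0;  h_109 = 8
  h_110 = 13;  h_111 = 16;  h_112 = 2;  h_113 = 10;  h_114 = 7;  h_115 = 14
  h_116 = 1;  h_117 = 7;  h_118 = 11;  h_119 = 11;  h_120 = 1;  h_121 = 6
  h_122 = 3;  h_123 = 9;  h_124 = 5;  h_125 = 9;  h_126 = 0;  h_127 = 3
  h_128 = 7;  h_129 = 6;  h_130 = 5;  h_131 = 8;  h_132 = 9;  h_133 = 1
  h_134 = 11;  h_135 = 9;  h_136 = 2;  h_137 = 2;  h_138 = 11;  h_139 = 15
  h_140 = 16;  h_141 = 14;  h_142 = 4;  h_143 = 14;  h_144 = 0;  h_145 = 16
  h_146 = 9;  h_147 = 15;  h_148 = 4;  h_149 = 3;  h_150 = 14;  h_151 = 11
  h_152 = 2;  h_153 = 14;  h_154 = 5;  h_155 = 5;  h_156 = 2;  h_157 = 12
  h_158 = 6;  h_159 = 1;  h_160 = 10;  h_161 = 1;  h_162 = 0;  h_163 = 6
  h_164 = 14;  h_165 = 12;  h_166 = 10;  h_167 = 16;  h_168 = 1;  h_169 = 2
  h_170 = 5;  h_171 = 1;  h_172 = 4;  h_173 = 4;  h_174 = 5;  h_175 = 13
  h_176 = 15;  h_177 = 11;  h_178 = 8;  h_179 = 11;  h_180 = 0;  h_181 = 15
  h_182 = 1;  h_183 = 13;  h_184 = 8;  h_185 = 6;  h_186 = 11;  h_187 = 5
  h_188 = 4;  h_189 = 11;  h_190 = 10;  h_191 = 10;  h_192 = 4;  h_193 = 7
  h_194 = 12;  h_195 = 2;  h_196 = 3;  h_197 = 2;  h_198 = 0;  h_199 = 12
  h_200 = 11;  h_201 = 7;  h_202 = 3;  h_203 = 15;  h_204 = 2;  h_205 = 4
  h_206 = 10;  h_207 = 2;  h_208 = 8;  h_209 = 8;  h_210 = 10;  h_211 = 9
  h_212 = 13;  h_213 = 5;  h_214 = 16;  h_215 = 5;  h_216 = 0;  h_217 = 13
  h_218 = 2;  h_219 = 9;  h_220 = 16;  h_221 = 12;  h_222 = 5;  h_223 = 10
  h_224 = 8;  h_225 = 5;  h_226 = 3;  h_227 = 3;  h_228 = 8;  h_229 = 14
  h_230 = 7;  h_231 = 4;  h_232 = 6;  h_233 = 4;  h_234 = 0;  h_235 = 7
  h_236 = 5;  h_237 = 14;  h_238 = 6;  h_239 = 13;  h_240 = 4;  h_241 = 8
  h_242 = 3;  h_243 = 4;  h_244 = 16;  h_245 = 16;  h_246 = 3;  h_247 = 1
  h_248 = 9;  h_249 = 10;  h_250 = 15;  h_251 = 10;  h_252 = 0;  h_253 = 9
  h_254 = 4;  h_255 = 1;  h_256 = 15;  h_257 = 7;  h_258 = 10;  h_259 = 3
  h_260 = 16;  h_261 = 10;  h_262 = 6;  h_263 = 6;  h_264 = 16;  h_265 = 11
  h_266 = 14;  h_267 = 8;  h_268 = 12;  h_269 = 8;  h_270 = 0;  h_271 = 14
  h_272 = 10;  h_273 = 11;  h_274 = 12;  h_275 = 9;  h_276 = 8;  h_277 = 16
  h_278 = 6;  h_279 = 8;  h_280 = 15;  h_281 = 15;  h_282 = 6;  h_283 = 2
  h_284 = 1;  h_285 = 3;  h_286 = 13;  h_287 = 3;  h_288 = 0;  h_289 = 1
  h_290 = 8;  h_291 = 2
h_292 = 8·2 + 6·8 = 13
h_293 = 8·13 + 6·2 = 14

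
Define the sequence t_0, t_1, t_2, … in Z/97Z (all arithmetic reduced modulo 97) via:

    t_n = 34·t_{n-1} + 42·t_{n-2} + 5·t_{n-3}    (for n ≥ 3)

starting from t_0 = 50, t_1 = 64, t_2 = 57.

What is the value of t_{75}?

83

t_3 = 34·57 + 42·64 + 5·50 = 26
t_4 = 34·26 + 42·57 + 5·64 = 9
t_5 = 34·9 + 42·26 + 5·57 = 34
t_6 = 34·34 + 42·9 + 5·26 = 15
t_7 = 34·15 + 42·34 + 5·9 = 43
t_8 = 34·43 + 42·15 + 5·34 = 31
t_9 = 34·31 + 42·43 + 5·15 = 25
t_10 = 34·25 + 42·31 + 5·43 = 39
t_11 = 34·39 + 42·25 + 5·31 = 9
t_12 = 34·9 + 42·39 + 5·25 = 32
t_13 = 34·32 + 42·9 + 5·39 = 12
t_14 = 34·12 + 42·32 + 5·9 = 51
t_15 = 34·51 + 42·12 + 5·32 = 70
t_16 = 34·70 + 42·51 + 5·12 = 23
t_17 = 34·23 + 42·70 + 5·51 = 0
t_18 = 34·0 + 42·23 + 5·70 = 55
t_19 = 34·55 + 42·0 + 5·23 = 45
t_20 = 34·45 + 42·55 + 5·0 = 57
t_21 = 34·57 + 42·45 + 5·55 = 29
t_22 = 34·29 + 42·57 + 5·45 = 16
t_23 = 34·16 + 42·29 + 5·57 = 10
t_24 = 34·10 + 42·16 + 5·29 = 90
t_25 = 34·90 + 42·10 + 5·16 = 68
t_26 = 34·68 + 42·90 + 5·10 = 31
t_27 = 34·31 + 42·68 + 5·90 = 92
t_28 = 34·92 + 42·31 + 5·68 = 17
t_29 = 34·17 + 42·92 + 5·31 = 38
t_30 = 34·38 + 42·17 + 5·92 = 41
t_31 = 34·41 + 42·38 + 5·17 = 68
t_32 = 34·68 + 42·41 + 5·38 = 53
t_33 = 34·53 + 42·68 + 5·41 = 13
t_34 = 34·13 + 42·53 + 5·68 = 1
t_35 = 34·1 + 42·13 + 5·53 = 69
t_36 = 34·69 + 42·1 + 5·13 = 28
t_37 = 34·28 + 42·69 + 5·1 = 72
t_38 = 34·72 + 42·28 + 5·69 = 89
t_39 = 34·89 + 42·72 + 5·28 = 79
t_40 = 34·79 + 42·89 + 5·72 = 91
t_41 = 34·91 + 42·79 + 5·89 = 67
t_42 = 34·67 + 42·91 + 5·79 = 93
t_43 = 34·93 + 42·67 + 5·91 = 29
t_44 = 34·29 + 42·93 + 5·67 = 86
t_45 = 34·86 + 42·29 + 5·93 = 48
t_46 = 34·48 + 42·86 + 5·29 = 54
t_47 = 34·54 + 42·48 + 5·86 = 14
t_48 = 34·14 + 42·54 + 5·48 = 74
t_49 = 34·74 + 42·14 + 5·54 = 76
t_50 = 34·76 + 42·74 + 5·14 = 39
t_51 = 34·39 + 42·76 + 5·74 = 38
t_52 = 34·38 + 42·39 + 5·76 = 12
t_53 = 34·12 + 42·38 + 5·39 = 65
t_54 = 34·65 + 42·12 + 5·38 = 91
t_55 = 34·91 + 42·65 + 5·12 = 64
t_56 = 34·64 + 42·91 + 5·65 = 18
t_57 = 34·18 + 42·64 + 5·91 = 69
t_58 = 34·69 + 42·18 + 5·64 = 27
t_59 = 34·27 + 42·69 + 5·18 = 26
t_60 = 34·26 + 42·27 + 5·69 = 35
t_61 = 34·35 + 42·26 + 5·27 = 89
t_62 = 34·89 + 42·35 + 5·26 = 67
t_63 = 34·67 + 42·89 + 5·35 = 80
t_64 = 34·80 + 42·67 + 5·89 = 62
t_65 = 34·62 + 42·80 + 5·67 = 80
t_66 = 34·80 + 42·62 + 5·80 = 1
t_67 = 34·1 + 42·80 + 5·62 = 18
t_68 = 34·18 + 42·1 + 5·80 = 84
t_69 = 34·84 + 42·18 + 5·1 = 28
t_70 = 34·28 + 42·84 + 5·18 = 11
t_71 = 34·11 + 42·28 + 5·84 = 30
t_72 = 34·30 + 42·11 + 5·28 = 70
t_73 = 34·70 + 42·30 + 5·11 = 9
t_74 = 34·9 + 42·70 + 5·30 = 1
t_75 = 34·1 + 42·9 + 5·70 = 83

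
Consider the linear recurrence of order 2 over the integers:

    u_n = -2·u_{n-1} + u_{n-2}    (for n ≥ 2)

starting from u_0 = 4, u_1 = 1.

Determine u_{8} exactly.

268

u_2 = -2·1 + 1·4 = 2
u_3 = -2·2 + 1·1 = -3
u_4 = -2·-3 + 1·2 = 8
u_5 = -2·8 + 1·-3 = -19
u_6 = -2·-19 + 1·8 = 46
u_7 = -2·46 + 1·-19 = -111
u_8 = -2·-111 + 1·46 = 268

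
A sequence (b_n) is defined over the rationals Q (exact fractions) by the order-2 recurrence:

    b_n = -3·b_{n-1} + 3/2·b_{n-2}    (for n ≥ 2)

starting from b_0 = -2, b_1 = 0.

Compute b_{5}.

b_2 = -3·0 + 3/2·-2 = -3
b_3 = -3·-3 + 3/2·0 = 9
b_4 = -3·9 + 3/2·-3 = -63/2
b_5 = -3·-63/2 + 3/2·9 = 108

108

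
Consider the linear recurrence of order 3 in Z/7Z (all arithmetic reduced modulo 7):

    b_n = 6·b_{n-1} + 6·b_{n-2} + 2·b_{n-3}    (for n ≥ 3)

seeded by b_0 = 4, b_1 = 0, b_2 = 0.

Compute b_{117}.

b_3 = 6·0 + 6·0 + 2·4 = 1
b_4 = 6·1 + 6·0 + 2·0 = 6
b_5 = 6·6 + 6·1 + 2·0 = 0
b_6 = 6·0 + 6·6 + 2·1 = 3
b_7 = 6·3 + 6·0 + 2·6 = 2
b_8 = 6·2 + 6·3 + 2·0 = 2
b_9 = 6·2 + 6·2 + 2·3 = 2
b_10 = 6·2 + 6·2 + 2·2 = 0
b_11 = 6·0 + 6·2 + 2·2 = 2
b_12 = 6·2 + 6·0 + 2·2 = 2
b_13 = 6·2 + 6·2 + 2·0 = 3
b_14 = 6·3 + 6·2 + 2·2 = 6
b_15 = 6·6 + 6·3 + 2·2 = 2
b_16 = 6·2 + 6·6 + 2·3 = 5
b_17 = 6·5 + 6·2 + 2·6 = 5
b_18 = 6·5 + 6·5 + 2·2 = 1
b_19 = 6·1 + 6·5 + 2·5 = 4
b_20 = 6·4 + 6·1 + 2·5 = 5
b_21 = 6·5 + 6·4 + 2·1 = 0
b_22 = 6·0 + 6·5 + 2·4 = 3
b_23 = 6·3 + 6·0 + 2·5 = 0
b_24 = 6·0 + 6·3 + 2·0 = 4
b_25 = 6·4 + 6·0 + 2·3 = 2
b_26 = 6·2 + 6·4 + 2·0 = 1
b_27 = 6·1 + 6·2 + 2·4 = 5
b_28 = 6·5 + 6·1 + 2·2 = 5
b_29 = 6·5 + 6·5 + 2·1 = 6
b_30 = 6·6 + 6·5 + 2·5 = 6
b_31 = 6·6 + 6·6 + 2·5 = 5
b_32 = 6·5 + 6·6 + 2·6 = 1
b_33 = 6·1 + 6·5 + 2·6 = 6
b_34 = 6·6 + 6·1 + 2·5 = 3
b_35 = 6·3 + 6·6 + 2·1 = 0
b_36 = 6·0 + 6·3 + 2·6 = 2
b_37 = 6·2 + 6·0 + 2·3 = 4
b_38 = 6·4 + 6·2 + 2·0 = 1
b_39 = 6·1 + 6·4 + 2·2 = 6
b_40 = 6·6 + 6·1 + 2·4 = 1
b_41 = 6·1 + 6·6 + 2·1 = 2
b_42 = 6·2 + 6·1 + 2·6 = 2
b_43 = 6·2 + 6·2 + 2·1 = 5
b_44 = 6·5 + 6·2 + 2·2 = 4
b_45 = 6·4 + 6·5 + 2·2 = 2
b_46 = 6·2 + 6·4 + 2·5 = 4
b_47 = 6·4 + 6·2 + 2·4 = 2
b_48 = 6·2 + 6·4 + 2·2 = 5
b_49 = 6·5 + 6·2 + 2·4 = 1
b_50 = 6·1 + 6·5 + 2·2 = 5
b_51 = 6·5 + 6·1 + 2·5 = 4
b_52 = 6·4 + 6·5 + 2·1 = 0
b_53 = 6·0 + 6·4 + 2·5 = 6
b_54 = 6·6 + 6·0 + 2·4 = 2
b_55 = 6·2 + 6·6 + 2·0 = 6
b_56 = 6·6 + 6·2 + 2·6 = 4
b_57 = 6·4 + 6·6 + 2·2 = 1
b_58 = 6·1 + 6·4 + 2·6 = 0
b_59 = 6·0 + 6·1 + 2·4 = 0
b_60 = 6·0 + 6·0 + 2·1 = 2
b_61 = 6·2 + 6·0 + 2·0 = 5
b_62 = 6·5 + 6·2 + 2·0 = 0
b_63 = 6·0 + 6·5 + 2·2 = 6
b_64 = 6·6 + 6·0 + 2·5 = 4
b_65 = 6·4 + 6·6 + 2·0 = 4
b_66 = 6·4 + 6·4 + 2·6 = 4
b_67 = 6·4 + 6·4 + 2·4 = 0
b_68 = 6·0 + 6·4 + 2·4 = 4
b_69 = 6·4 + 6·0 + 2·4 = 4
b_70 = 6·4 + 6·4 + 2·0 = 6
b_71 = 6·6 + 6·4 + 2·4 = 5
b_72 = 6·5 + 6·6 + 2·4 = 4
b_73 = 6·4 + 6·5 + 2·6 = 3
b_74 = 6·3 + 6·4 + 2·5 = 3
b_75 = 6·3 + 6·3 + 2·4 = 2
b_76 = 6·2 + 6·3 + 2·3 = 1
b_77 = 6·1 + 6·2 + 2·3 = 3
b_78 = 6·3 + 6·1 + 2·2 = 0
b_79 = 6·0 + 6·3 + 2·1 = 6
b_80 = 6·6 + 6·0 + 2·3 = 0
b_81 = 6·0 + 6·6 + 2·0 = 1
b_82 = 6·1 + 6·0 + 2·6 = 4
b_83 = 6·4 + 6·1 + 2·0 = 2
b_84 = 6·2 + 6·4 + 2·1 = 3
b_85 = 6·3 + 6·2 + 2·4 = 3
b_86 = 6·3 + 6·3 + 2·2 = 5
b_87 = 6·5 + 6·3 + 2·3 = 5
b_88 = 6·5 + 6·5 + 2·3 = 3
b_89 = 6·3 + 6·5 + 2·5 = 2
b_90 = 6·2 + 6·3 + 2·5 = 5
b_91 = 6·5 + 6·2 + 2·3 = 6
b_92 = 6·6 + 6·5 + 2·2 = 0
b_93 = 6·0 + 6·6 + 2·5 = 4
b_94 = 6·4 + 6·0 + 2·6 = 1
b_95 = 6·1 + 6·4 + 2·0 = 2
b_96 = 6·2 + 6·1 + 2·4 = 5
b_97 = 6·5 + 6·2 + 2·1 = 2
b_98 = 6·2 + 6·5 + 2·2 = 4
b_99 = 6·4 + 6·2 + 2·5 = 4
b_100 = 6·4 + 6·4 + 2·2 = 3
b_101 = 6·3 + 6·4 + 2·4 = 1
b_102 = 6·1 + 6·3 + 2·4 = 4
b_103 = 6·4 + 6·1 + 2·3 = 1
b_104 = 6·1 + 6·4 + 2·1 = 4
b_105 = 6·4 + 6·1 + 2·4 = 3
b_106 = 6·3 + 6·4 + 2·1 = 2
b_107 = 6·2 + 6·3 + 2·4 = 3
b_108 = 6·3 + 6·2 + 2·3 = 1
b_109 = 6·1 + 6·3 + 2·2 = 0
b_110 = 6·0 + 6·1 + 2·3 = 5
b_111 = 6·5 + 6·0 + 2·1 = 4
b_112 = 6·4 + 6·5 + 2·0 = 5
b_113 = 6·5 + 6·4 + 2·5 = 1
b_114 = 6·1 + 6·5 + 2·4 = 2
b_115 = 6·2 + 6·1 + 2·5 = 0
b_116 = 6·0 + 6·2 + 2·1 = 0
b_117 = 6·0 + 6·0 + 2·2 = 4

4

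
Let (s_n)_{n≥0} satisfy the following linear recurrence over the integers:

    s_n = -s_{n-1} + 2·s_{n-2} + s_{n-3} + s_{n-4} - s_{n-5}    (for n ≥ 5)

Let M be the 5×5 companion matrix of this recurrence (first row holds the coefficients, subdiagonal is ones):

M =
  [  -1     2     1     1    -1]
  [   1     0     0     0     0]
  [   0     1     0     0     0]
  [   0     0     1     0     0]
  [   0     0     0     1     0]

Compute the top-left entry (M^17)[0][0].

(M^17)[0][0] is the top entry after applying M 17 times to the unit state (1, 0, 0, 0, 0). Equivalently it is h_{21} for the auxiliary sequence (h_n) obeying the same recurrence with h_4 = 1 and h_i = 0 for 0 ≤ i < 4:
h_5 = -1·1 + 2·0 + 1·0 + 1·0 + -1·0 = -1
h_6 = -1·-1 + 2·1 + 1·0 + 1·0 + -1·0 = 3
h_7 = -1·3 + 2·-1 + 1·1 + 1·0 + -1·0 = -4
h_8 = -1·-4 + 2·3 + 1·-1 + 1·1 + -1·0 = 10
h_9 = -1·10 + 2·-4 + 1·3 + 1·-1 + -1·1 = -17
h_10 = -1·-17 + 2·10 + 1·-4 + 1·3 + -1·-1 = 37
h_11 = -1·37 + 2·-17 + 1·10 + 1·-4 + -1·3 = -68
h_12 = -1·-68 + 2·37 + 1·-17 + 1·10 + -1·-4 = 139
h_13 = -1·139 + 2·-68 + 1·37 + 1·-17 + -1·10 = -265
h_14 = -1·-265 + 2·139 + 1·-68 + 1·37 + -1·-17 = 529
h_15 = -1·529 + 2·-265 + 1·139 + 1·-68 + -1·37 = -1025
h_16 = -1·-1025 + 2·529 + 1·-265 + 1·139 + -1·-68 = 2025
h_17 = -1·2025 + 2·-1025 + 1·529 + 1·-265 + -1·139 = -3950
h_18 = -1·-3950 + 2·2025 + 1·-1025 + 1·529 + -1·-265 = 7769
h_19 = -1·7769 + 2·-3950 + 1·2025 + 1·-1025 + -1·529 = -15198
h_20 = -1·-15198 + 2·7769 + 1·-3950 + 1·2025 + -1·-1025 = 29836
h_21 = -1·29836 + 2·-15198 + 1·7769 + 1·-3950 + -1·2025 = -58438

-58438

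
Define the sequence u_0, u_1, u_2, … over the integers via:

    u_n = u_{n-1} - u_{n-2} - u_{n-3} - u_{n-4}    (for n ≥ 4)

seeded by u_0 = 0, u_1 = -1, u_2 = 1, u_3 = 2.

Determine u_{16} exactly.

87

u_4 = 1·2 + -1·1 + -1·-1 + -1·0 = 2
u_5 = 1·2 + -1·2 + -1·1 + -1·-1 = 0
u_6 = 1·0 + -1·2 + -1·2 + -1·1 = -5
u_7 = 1·-5 + -1·0 + -1·2 + -1·2 = -9
u_8 = 1·-9 + -1·-5 + -1·0 + -1·2 = -6
u_9 = 1·-6 + -1·-9 + -1·-5 + -1·0 = 8
u_10 = 1·8 + -1·-6 + -1·-9 + -1·-5 = 28
u_11 = 1·28 + -1·8 + -1·-6 + -1·-9 = 35
u_12 = 1·35 + -1·28 + -1·8 + -1·-6 = 5
u_13 = 1·5 + -1·35 + -1·28 + -1·8 = -66
u_14 = 1·-66 + -1·5 + -1·35 + -1·28 = -134
u_15 = 1·-134 + -1·-66 + -1·5 + -1·35 = -108
u_16 = 1·-108 + -1·-134 + -1·-66 + -1·5 = 87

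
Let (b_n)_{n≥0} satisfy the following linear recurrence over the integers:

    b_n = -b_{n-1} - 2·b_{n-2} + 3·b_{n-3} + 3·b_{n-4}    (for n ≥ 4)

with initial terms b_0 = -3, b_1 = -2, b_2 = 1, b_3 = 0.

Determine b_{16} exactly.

b_4 = -1·0 + -2·1 + 3·-2 + 3·-3 = -17
b_5 = -1·-17 + -2·0 + 3·1 + 3·-2 = 14
b_6 = -1·14 + -2·-17 + 3·0 + 3·1 = 23
b_7 = -1·23 + -2·14 + 3·-17 + 3·0 = -102
b_8 = -1·-102 + -2·23 + 3·14 + 3·-17 = 47
b_9 = -1·47 + -2·-102 + 3·23 + 3·14 = 268
b_10 = -1·268 + -2·47 + 3·-102 + 3·23 = -599
b_11 = -1·-599 + -2·268 + 3·47 + 3·-102 = -102
b_12 = -1·-102 + -2·-599 + 3·268 + 3·47 = 2245
b_13 = -1·2245 + -2·-102 + 3·-599 + 3·268 = -3034
b_14 = -1·-3034 + -2·2245 + 3·-102 + 3·-599 = -3559
b_15 = -1·-3559 + -2·-3034 + 3·2245 + 3·-102 = 16056
b_16 = -1·16056 + -2·-3559 + 3·-3034 + 3·2245 = -11305

-11305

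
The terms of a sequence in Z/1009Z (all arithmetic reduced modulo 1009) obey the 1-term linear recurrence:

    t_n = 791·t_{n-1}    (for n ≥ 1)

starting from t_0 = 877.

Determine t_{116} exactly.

t_1 = 791·877 = 524
t_2 = 791·524 = 794
t_3 = 791·794 = 456
t_4 = 791·456 = 483
t_5 = 791·483 = 651
t_6 = 791·651 = 351
t_7 = 791·351 = 166
t_8 = 791·166 = 136
t_9 = 791·136 = 622
t_10 = 791·622 = 619
t_11 = 791·619 = 264
t_12 = 791·264 = 970
t_13 = 791·970 = 430
t_14 = 791·430 = 97
t_15 = 791·97 = 43
t_16 = 791·43 = 716
t_17 = 791·716 = 307
t_18 = 791·307 = 677
t_19 = 791·677 = 737
t_20 = 791·737 = 774
t_21 = 791·774 = 780
t_22 = 791·780 = 481
t_23 = 791·481 = 78
t_24 = 791·78 = 149
t_25 = 791·149 = 815
t_26 = 791·815 = 923
t_27 = 791·923 = 586
t_28 = 791·586 = 395
t_29 = 791·395 = 664
t_30 = 791·664 = 544
t_31 = 791·544 = 470
t_32 = 791·470 = 458
t_33 = 791·458 = 47
t_34 = 791·47 = 853
t_35 = 791·853 = 711
t_36 = 791·711 = 388
t_37 = 791·388 = 172
t_38 = 791·172 = 846
t_39 = 791·846 = 219
t_40 = 791·219 = 690
t_41 = 791·690 = 930
t_42 = 791·930 = 69
t_43 = 791·69 = 93
t_44 = 791·93 = 915
t_45 = 791·915 = 312
t_46 = 791·312 = 596
t_47 = 791·596 = 233
t_48 = 791·233 = 665
t_49 = 791·665 = 326
t_50 = 791·326 = 571
t_51 = 791·571 = 638
t_52 = 791·638 = 158
t_53 = 791·158 = 871
t_54 = 791·871 = 823
t_55 = 791·823 = 188
t_56 = 791·188 = 385
t_57 = 791·385 = 826
t_58 = 791·826 = 543
t_59 = 791·543 = 688
t_60 = 791·688 = 357
t_61 = 791·357 = 876
t_62 = 791·876 = 742
t_63 = 791·742 = 693
t_64 = 791·693 = 276
t_65 = 791·276 = 372
t_66 = 791·372 = 633
t_67 = 791·633 = 239
t_68 = 791·239 = 366
t_69 = 791·366 = 932
t_70 = 791·932 = 642
t_71 = 791·642 = 295
t_72 = 791·295 = 266
t_73 = 791·266 = 534
t_74 = 791·534 = 632
t_75 = 791·632 = 457
t_76 = 791·457 = 265
t_77 = 791·265 = 752
t_78 = 791·752 = 531
t_79 = 791·531 = 277
t_80 = 791·277 = 154
t_81 = 791·154 = 734
t_82 = 791·734 = 419
t_83 = 791·419 = 477
t_84 = 791·477 = 950
t_85 = 791·950 = 754
t_86 = 791·754 = 95
t_87 = 791·95 = 479
t_88 = 791·479 = 514
t_89 = 791·514 = 956
t_90 = 791·956 = 455
t_91 = 791·455 = 701
t_92 = 791·701 = 550
t_93 = 791·550 = 171
t_94 = 791·171 = 55
t_95 = 791·55 = 118
t_96 = 791·118 = 510
t_97 = 791·510 = 819
t_98 = 791·819 = 51
t_99 = 791·51 = 990
t_100 = 791·990 = 106
t_101 = 791·106 = 99
t_102 = 791·99 = 616
t_103 = 791·616 = 918
t_104 = 791·918 = 667
t_105 = 791·667 = 899
t_106 = 791·899 = 773
t_107 = 791·773 = 998
t_108 = 791·998 = 380
t_109 = 791·380 = 907
t_110 = 791·907 = 38
t_111 = 791·38 = 797
t_112 = 791·797 = 811
t_113 = 791·811 = 786
t_114 = 791·786 = 182
t_115 = 791·182 = 684
t_116 = 791·684 = 220

220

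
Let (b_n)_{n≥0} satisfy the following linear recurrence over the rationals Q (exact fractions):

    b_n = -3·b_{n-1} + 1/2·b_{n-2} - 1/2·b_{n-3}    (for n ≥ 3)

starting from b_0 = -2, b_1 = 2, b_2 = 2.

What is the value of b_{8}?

b_3 = -3·2 + 1/2·2 + -1/2·-2 = -4
b_4 = -3·-4 + 1/2·2 + -1/2·2 = 12
b_5 = -3·12 + 1/2·-4 + -1/2·2 = -39
b_6 = -3·-39 + 1/2·12 + -1/2·-4 = 125
b_7 = -3·125 + 1/2·-39 + -1/2·12 = -801/2
b_8 = -3·-801/2 + 1/2·125 + -1/2·-39 = 2567/2

2567/2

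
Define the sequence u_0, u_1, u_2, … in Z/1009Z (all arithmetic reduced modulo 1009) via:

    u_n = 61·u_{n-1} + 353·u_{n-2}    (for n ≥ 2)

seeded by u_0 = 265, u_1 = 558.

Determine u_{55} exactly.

692

u_2 = 61·558 + 353·265 = 449
u_3 = 61·449 + 353·558 = 365
u_4 = 61·365 + 353·449 = 151
u_5 = 61·151 + 353·365 = 832
u_6 = 61·832 + 353·151 = 128
u_7 = 61·128 + 353·832 = 822
u_8 = 61·822 + 353·128 = 480
u_9 = 61·480 + 353·822 = 602
u_10 = 61·602 + 353·480 = 326
u_11 = 61·326 + 353·602 = 322
u_12 = 61·322 + 353·326 = 523
u_13 = 61·523 + 353·322 = 273
u_14 = 61·273 + 353·523 = 481
u_15 = 61·481 + 353·273 = 594
u_16 = 61·594 + 353·481 = 191
u_17 = 61·191 + 353·594 = 362
u_18 = 61·362 + 353·191 = 713
u_19 = 61·713 + 353·362 = 758
u_20 = 61·758 + 353·713 = 272
u_21 = 61·272 + 353·758 = 637
u_22 = 61·637 + 353·272 = 676
u_23 = 61·676 + 353·637 = 730
u_24 = 61·730 + 353·676 = 638
u_25 = 61·638 + 353·730 = 971
u_26 = 61·971 + 353·638 = 916
u_27 = 61·916 + 353·971 = 84
u_28 = 61·84 + 353·916 = 547
u_29 = 61·547 + 353·84 = 461
u_30 = 61·461 + 353·547 = 241
u_31 = 61·241 + 353·461 = 859
u_32 = 61·859 + 353·241 = 248
u_33 = 61·248 + 353·859 = 520
u_34 = 61·520 + 353·248 = 202
u_35 = 61·202 + 353·520 = 136
u_36 = 61·136 + 353·202 = 900
u_37 = 61·900 + 353·136 = 999
u_38 = 61·999 + 353·900 = 264
u_39 = 61·264 + 353·999 = 466
u_40 = 61·466 + 353·264 = 538
u_41 = 61·538 + 353·466 = 561
u_42 = 61·561 + 353·538 = 137
u_43 = 61·137 + 353·561 = 554
u_44 = 61·554 + 353·137 = 426
u_45 = 61·426 + 353·554 = 577
u_46 = 61·577 + 353·426 = 928
u_47 = 61·928 + 353·577 = 976
u_48 = 61·976 + 353·928 = 673
u_49 = 61·673 + 353·976 = 143
u_50 = 61·143 + 353·673 = 96
u_51 = 61·96 + 353·143 = 840
u_52 = 61·840 + 353·96 = 372
u_53 = 61·372 + 353·840 = 368
u_54 = 61·368 + 353·372 = 396
u_55 = 61·396 + 353·368 = 692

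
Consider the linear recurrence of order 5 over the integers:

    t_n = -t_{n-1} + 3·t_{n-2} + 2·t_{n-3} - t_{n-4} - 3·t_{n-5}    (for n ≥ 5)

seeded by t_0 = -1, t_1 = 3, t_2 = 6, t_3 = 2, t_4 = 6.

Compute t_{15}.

6296

t_5 = -1·6 + 3·2 + 2·6 + -1·3 + -3·-1 = 12
t_6 = -1·12 + 3·6 + 2·2 + -1·6 + -3·3 = -5
t_7 = -1·-5 + 3·12 + 2·6 + -1·2 + -3·6 = 33
t_8 = -1·33 + 3·-5 + 2·12 + -1·6 + -3·2 = -36
t_9 = -1·-36 + 3·33 + 2·-5 + -1·12 + -3·6 = 95
t_10 = -1·95 + 3·-36 + 2·33 + -1·-5 + -3·12 = -168
t_11 = -1·-168 + 3·95 + 2·-36 + -1·33 + -3·-5 = 363
t_12 = -1·363 + 3·-168 + 2·95 + -1·-36 + -3·33 = -740
t_13 = -1·-740 + 3·363 + 2·-168 + -1·95 + -3·-36 = 1506
t_14 = -1·1506 + 3·-740 + 2·363 + -1·-168 + -3·95 = -3117
t_15 = -1·-3117 + 3·1506 + 2·-740 + -1·363 + -3·-168 = 6296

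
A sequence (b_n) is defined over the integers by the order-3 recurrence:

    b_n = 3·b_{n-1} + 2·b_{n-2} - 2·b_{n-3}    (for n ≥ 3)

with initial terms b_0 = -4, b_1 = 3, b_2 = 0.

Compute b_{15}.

28677836

b_3 = 3·0 + 2·3 + -2·-4 = 14
b_4 = 3·14 + 2·0 + -2·3 = 36
b_5 = 3·36 + 2·14 + -2·0 = 136
b_6 = 3·136 + 2·36 + -2·14 = 452
b_7 = 3·452 + 2·136 + -2·36 = 1556
b_8 = 3·1556 + 2·452 + -2·136 = 5300
b_9 = 3·5300 + 2·1556 + -2·452 = 18108
b_10 = 3·18108 + 2·5300 + -2·1556 = 61812
b_11 = 3·61812 + 2·18108 + -2·5300 = 211052
b_12 = 3·211052 + 2·61812 + -2·18108 = 720564
b_13 = 3·720564 + 2·211052 + -2·61812 = 2460172
b_14 = 3·2460172 + 2·720564 + -2·211052 = 8399540
b_15 = 3·8399540 + 2·2460172 + -2·720564 = 28677836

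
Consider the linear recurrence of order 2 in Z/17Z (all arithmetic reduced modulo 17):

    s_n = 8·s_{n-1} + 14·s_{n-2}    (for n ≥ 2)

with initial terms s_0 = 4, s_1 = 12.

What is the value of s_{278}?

s_2 = 8·12 + 14·4 = 16
s_3 = 8·16 + 14·12 = 7
s_4 = 8·7 + 14·16 = 8
s_5 = 8·8 + 14·7 = 9
s_6 = 8·9 + 14·8 = 14
s_7 = 8·14 + 14·9 = 0
s_8 = 8·0 + 14·14 = 9
s_9 = 8·9 + 14·0 = 4
s_10 = 8·4 + 14·9 = 5
s_11 = 8·5 + 14·4 = 11
s_12 = 8·11 + 14·5 = 5
s_13 = 8·5 + 14·11 = 7
s_14 = 8·7 + 14·5 = 7
s_15 = 8·7 + 14·7 = 1
s_16 = 8·1 + 14·7 = 4
s_17 = 8·4 + 14·1 = 12
(s_16, s_17) = (4, 12) = (s_0, s_1), so the sequence has period 16.
278 ≡ 6 (mod 16), hence s_278 = s_6 = 14.

14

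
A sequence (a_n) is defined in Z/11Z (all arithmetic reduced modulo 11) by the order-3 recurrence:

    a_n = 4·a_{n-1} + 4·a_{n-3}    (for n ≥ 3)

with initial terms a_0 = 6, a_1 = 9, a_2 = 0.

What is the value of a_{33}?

a_3 = 4·0 + 0·9 + 4·6 = 2
a_4 = 4·2 + 0·0 + 4·9 = 0
a_5 = 4·0 + 0·2 + 4·0 = 0
a_6 = 4·0 + 0·0 + 4·2 = 8
a_7 = 4·8 + 0·0 + 4·0 = 10
a_8 = 4·10 + 0·8 + 4·0 = 7
a_9 = 4·7 + 0·10 + 4·8 = 5
a_10 = 4·5 + 0·7 + 4·10 = 5
a_11 = 4·5 + 0·5 + 4·7 = 4
a_12 = 4·4 + 0·5 + 4·5 = 3
a_13 = 4·3 + 0·4 + 4·5 = 10
a_14 = 4·10 + 0·3 + 4·4 = 1
a_15 = 4·1 + 0·10 + 4·3 = 5
a_16 = 4·5 + 0·1 + 4·10 = 5
a_17 = 4·5 + 0·5 + 4·1 = 2
a_18 = 4·2 + 0·5 + 4·5 = 6
a_19 = 4·6 + 0·2 + 4·5 = 0
a_20 = 4·0 + 0·6 + 4·2 = 8
a_21 = 4·8 + 0·0 + 4·6 = 1
a_22 = 4·1 + 0·8 + 4·0 = 4
a_23 = 4·4 + 0·1 + 4·8 = 4
a_24 = 4·4 + 0·4 + 4·1 = 9
a_25 = 4·9 + 0·4 + 4·4 = 8
a_26 = 4·8 + 0·9 + 4·4 = 4
a_27 = 4·4 + 0·8 + 4·9 = 8
a_28 = 4·8 + 0·4 + 4·8 = 9
a_29 = 4·9 + 0·8 + 4·4 = 8
a_30 = 4·8 + 0·9 + 4·8 = 9
a_31 = 4·9 + 0·8 + 4·9 = 6
a_32 = 4·6 + 0·9 + 4·8 = 1
a_33 = 4·1 + 0·6 + 4·9 = 7

7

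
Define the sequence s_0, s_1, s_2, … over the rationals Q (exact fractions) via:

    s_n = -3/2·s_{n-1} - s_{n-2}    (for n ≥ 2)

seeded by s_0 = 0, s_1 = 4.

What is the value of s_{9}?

s_2 = -3/2·4 + -1·0 = -6
s_3 = -3/2·-6 + -1·4 = 5
s_4 = -3/2·5 + -1·-6 = -3/2
s_5 = -3/2·-3/2 + -1·5 = -11/4
s_6 = -3/2·-11/4 + -1·-3/2 = 45/8
s_7 = -3/2·45/8 + -1·-11/4 = -91/16
s_8 = -3/2·-91/16 + -1·45/8 = 93/32
s_9 = -3/2·93/32 + -1·-91/16 = 85/64

85/64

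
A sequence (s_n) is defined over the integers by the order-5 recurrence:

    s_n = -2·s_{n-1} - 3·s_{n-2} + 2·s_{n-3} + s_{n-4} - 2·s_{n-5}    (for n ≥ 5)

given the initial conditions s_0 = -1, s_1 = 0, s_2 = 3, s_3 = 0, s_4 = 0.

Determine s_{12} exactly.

s_5 = -2·0 + -3·0 + 2·3 + 1·0 + -2·-1 = 8
s_6 = -2·8 + -3·0 + 2·0 + 1·3 + -2·0 = -13
s_7 = -2·-13 + -3·8 + 2·0 + 1·0 + -2·3 = -4
s_8 = -2·-4 + -3·-13 + 2·8 + 1·0 + -2·0 = 63
s_9 = -2·63 + -3·-4 + 2·-13 + 1·8 + -2·0 = -132
s_10 = -2·-132 + -3·63 + 2·-4 + 1·-13 + -2·8 = 38
s_11 = -2·38 + -3·-132 + 2·63 + 1·-4 + -2·-13 = 468
s_12 = -2·468 + -3·38 + 2·-132 + 1·63 + -2·-4 = -1243

-1243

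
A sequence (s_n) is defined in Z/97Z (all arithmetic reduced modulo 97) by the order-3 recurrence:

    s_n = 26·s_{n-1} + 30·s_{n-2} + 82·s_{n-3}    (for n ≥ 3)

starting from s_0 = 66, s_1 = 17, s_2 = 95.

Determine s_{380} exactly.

s_3 = 26·95 + 30·17 + 82·66 = 50
s_4 = 26·50 + 30·95 + 82·17 = 15
s_5 = 26·15 + 30·50 + 82·95 = 77
s_6 = 26·77 + 30·15 + 82·50 = 53
s_7 = 26·53 + 30·77 + 82·15 = 68
s_8 = 26·68 + 30·53 + 82·77 = 69
Continuing the recurrence:
  s_9 = 32;  s_10 = 39;  s_11 = 66;  s_12 = 78;  s_13 = 28;  s_14 = 41
  s_15 = 57;  s_16 = 61;  s_17 = 62;  s_18 = 65;  s_19 = 16;  s_20 = 78
  s_21 = 78;  s_22 = 54;  s_23 = 52;  s_24 = 56;  s_25 = 72;  s_26 = 56
  s_27 = 60;  s_28 = 26;  s_29 = 84;  s_30 = 27;  s_31 = 19;  s_32 = 44
  s_33 = 48;  s_34 = 52;  s_35 = 95;  s_36 = 12;  s_37 = 54;  s_38 = 48
  s_39 = 69;  s_40 = 96;  s_41 = 63;  s_42 = 88;  s_43 = 22;  s_44 = 36
  s_45 = 82;  s_46 = 69;  s_47 = 28;  s_48 = 16;  s_49 = 27;  s_50 = 83
  s_51 = 12;  s_52 = 69;  s_53 = 36;  s_54 = 13;  s_55 = 92;  s_56 = 11
  s_57 = 38;  s_58 = 35;  s_59 = 42;  s_60 = 20;  s_61 = 91;  s_62 = 8
  s_63 = 19;  s_64 = 48;  s_65 = 49;  s_66 = 4;  s_67 = 78;  s_68 = 55
  s_69 = 24;  s_70 = 37;  s_71 = 81;  s_72 = 43;  s_73 = 83;  s_74 = 2
  s_75 = 54;  s_76 = 25;  s_77 = 9;  s_78 = 77;  s_79 = 54;  s_80 = 87
  s_81 = 11;  s_82 = 49;  s_83 = 8;  s_84 = 58;  s_85 = 43;  s_86 = 22
  s_87 = 22;  s_88 = 5;  s_89 = 72;  s_90 = 43;  s_91 = 2;  s_92 = 68
  s_93 = 19;  s_94 = 79;  s_95 = 52;  s_96 = 42;  s_97 = 12;  s_98 = 16
  s_99 = 49;  s_100 = 22;  s_101 = 56;  s_102 = 23;  s_103 = 8;  s_104 = 58
  s_105 = 45;  s_106 = 74;  s_107 = 76;  s_108 = 29;  s_109 = 81;  s_110 = 90
  s_111 = 67;  s_112 = 26;  s_113 = 75;  s_114 = 76;  s_115 = 53;  s_116 = 11
  s_117 = 57;  s_118 = 47;  s_119 = 51;  s_120 = 38;  s_121 = 67;  s_122 = 80
  s_123 = 28;  s_124 = 86;  s_125 = 33;  s_126 = 11;  s_127 = 83;  s_128 = 53
  s_129 = 17;  s_130 = 11;  s_131 = 1;  s_132 = 4;  s_133 = 66;  s_134 = 75
  s_135 = 87;  s_136 = 30;  s_137 = 34;  s_138 = 91;  s_139 = 26;  s_140 = 83
  s_141 = 21;  s_142 = 27;  s_143 = 87;  s_144 = 41;  s_145 = 70;  s_146 = 96
  s_147 = 4;  s_148 = 91;  s_149 = 76;  s_150 = 87;  s_151 = 73;  s_152 = 70
  s_153 = 86;  s_154 = 40;  s_155 = 48;  s_156 = 91;  s_157 = 5;  s_158 = 6
  s_159 = 8;  s_160 = 22;  s_161 = 43;  s_162 = 9;  s_163 = 30;  s_164 = 17
  s_165 = 43;  s_166 = 14;  s_167 = 41;  s_168 = 65;  s_169 = 91;  s_170 = 15
  s_171 = 11;  s_172 = 50;  s_173 = 47;  s_174 = 35;  s_175 = 18;  s_176 = 37
  s_177 = 7;  s_178 = 52;  s_179 = 37;  s_180 = 89;  s_181 = 25;  s_182 = 49
  s_183 = 10;  s_184 = 94;  s_185 = 69;  s_186 = 2;  s_187 = 33;  s_188 = 77
  s_189 = 52;  s_190 = 63;  s_191 = 6;  s_192 = 5;  s_193 = 44;  s_194 = 40
  s_195 = 54;  s_196 = 4;  s_197 = 57;  s_198 = 16;  s_199 = 29;  s_200 = 88
  s_201 = 8;  s_202 = 85;  s_203 = 63;  s_204 = 91;  s_205 = 71;  s_206 = 42
  s_207 = 14;  s_208 = 74;  s_209 = 65;  s_210 = 14;  s_211 = 40;  s_212 = 0
  s_213 = 20;  s_214 = 17;  s_215 = 72;  s_216 = 45;  s_217 = 68;  s_218 = 1
  s_219 = 33;  s_220 = 62;  s_221 = 65;  s_222 = 48;  s_223 = 37;  s_224 = 69
  s_225 = 50;  s_226 = 2;  s_227 = 32;  s_228 = 45;  s_229 = 63;  s_230 = 83
  s_231 = 75;  s_232 = 3;  s_233 = 16;  s_234 = 60;  s_235 = 55;  s_236 = 80
  s_237 = 17;  s_238 = 77;  s_239 = 51;  s_240 = 83;  s_241 = 11;  s_242 = 71
  s_243 = 58;  s_244 = 78;  s_245 = 84;  s_246 = 65;  s_247 = 33;  s_248 = 93
  s_249 = 8;  s_250 = 78;  s_251 = 0;  s_252 = 86;  s_253 = 96;  s_254 = 32
  s_255 = 94;  s_256 = 24;  s_257 = 54;  s_258 = 35;  s_259 = 36;  s_260 = 12
  s_261 = 91;  s_262 = 52;  s_263 = 22;  s_264 = 88;  s_265 = 34;  s_266 = 90
  s_267 = 3;  s_268 = 37;  s_269 = 90;  s_270 = 10;  s_271 = 77;  s_272 = 79
  s_273 = 43;  s_274 = 5;  s_275 = 41;  s_276 = 86;  s_277 = 93;  s_278 = 18
  s_279 = 28;  s_280 = 67;  s_281 = 81;  s_282 = 10;  s_283 = 36;  s_284 = 21
  s_285 = 21;  s_286 = 54;  s_287 = 70;  s_288 = 21;  s_289 = 90;  s_290 = 77
  s_291 = 22;  s_292 = 77;  s_293 = 52;  s_294 = 34;  s_295 = 28;  s_296 = 95
  s_297 = 84;  s_298 = 55;  s_299 = 3;  s_300 = 80;  s_301 = 84;  s_302 = 77
  s_303 = 24;  s_304 = 25;  s_305 = 21;  s_306 = 63;  s_307 = 50;  s_308 = 62
  s_309 = 33;  s_310 = 28;  s_311 = 12;  s_312 = 75;  s_313 = 47;  s_314 = 91
  s_315 = 32;  s_316 = 44;  s_317 = 60;  s_318 = 72;  s_319 = 5;  s_320 = 32
  s_321 = 96;  s_322 = 83;  s_323 = 96;  s_324 = 54;  s_325 = 32;  s_326 = 42
  s_327 = 78;  s_328 = 92;  s_329 = 28;  s_330 = 87;  s_331 = 73;  s_332 = 14
  s_333 = 85;  s_334 = 80;  s_335 = 55;  s_336 = 33;  s_337 = 47;  s_338 = 29
  s_339 = 20;  s_340 = 6;  s_341 = 30;  s_342 = 78;  s_343 = 25;  s_344 = 18
  s_345 = 48;  s_346 = 55;  s_347 = 78;  s_348 = 48;  s_349 = 47;  s_350 = 37
  s_351 = 3;  s_352 = 95;  s_353 = 65;  s_354 = 33;  s_355 = 25;  s_356 = 83
  s_357 = 85;  s_358 = 57;  s_359 = 71;  s_360 = 50;  s_361 = 53;  s_362 = 67
  s_363 = 60;  s_364 = 59;  s_365 = 1;  s_366 = 23;  s_367 = 34;  s_368 = 7
  s_369 = 81;  s_370 = 60;  s_371 = 5;  s_372 = 36;  s_373 = 89;  s_374 = 21
  s_375 = 57;  s_376 = 1;  s_377 = 63;  s_378 = 37
s_379 = 26·37 + 30·63 + 82·1 = 24
s_380 = 26·24 + 30·37 + 82·63 = 13

13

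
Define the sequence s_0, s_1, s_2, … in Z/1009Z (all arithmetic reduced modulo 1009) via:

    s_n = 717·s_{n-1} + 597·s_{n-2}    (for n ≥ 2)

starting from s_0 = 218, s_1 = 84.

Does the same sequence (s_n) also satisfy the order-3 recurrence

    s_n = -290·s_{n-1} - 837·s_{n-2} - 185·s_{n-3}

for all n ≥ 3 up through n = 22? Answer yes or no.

Terms s_0..s_22: 218, 84, 682, 336, 288, 461, 1000, 370, 604, 126, 916, 469, 250, 148, 89, 819, 650, 479, 977, 679, 572, 215, 220
n=3: candidate gives 336, actual s_3 = 336 ✓
n=4: candidate gives 288, actual s_4 = 288 ✓
n=5: candidate gives 461, actual s_5 = 461 ✓
n=6: candidate gives 1000, actual s_6 = 1000 ✓
n=7: candidate gives 370, actual s_7 = 370 ✓
n=8: candidate gives 604, actual s_8 = 604 ✓
n=9: candidate gives 126, actual s_9 = 126 ✓
n=10: candidate gives 916, actual s_10 = 916 ✓
n=11: candidate gives 469, actual s_11 = 469 ✓
n=12: candidate gives 250, actual s_12 = 250 ✓
n=13: candidate gives 148, actual s_13 = 148 ✓
n=14: candidate gives 89, actual s_14 = 89 ✓
n=15: candidate gives 819, actual s_15 = 819 ✓
n=16: candidate gives 650, actual s_16 = 650 ✓
n=17: candidate gives 479, actual s_17 = 479 ✓
n=18: candidate gives 977, actual s_18 = 977 ✓
n=19: candidate gives 679, actual s_19 = 679 ✓
n=20: candidate gives 572, actual s_20 = 572 ✓
n=21: candidate gives 215, actual s_21 = 215 ✓
n=22: candidate gives 220, actual s_22 = 220 ✓

yes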